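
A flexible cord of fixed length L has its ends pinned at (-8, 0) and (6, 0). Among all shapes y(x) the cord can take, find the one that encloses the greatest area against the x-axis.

Set up the augmented Lagrangian using a multiplier λ for the length constraint:
    F(y, y') = y − λ sqrt(1 + y'^2).
F has no explicit x dependence, so the Beltrami identity yields a first integral
    F − y' ∂F/∂y' = C.
Compute ∂F/∂y' = −λ y' / sqrt(1 + y'^2). Then
    y − λ sqrt(1 + y'^2) + λ y'^2 / sqrt(1 + y'^2) = C
    ⇒  y − λ / sqrt(1 + y'^2) = C.
Solving for y' and integrating gives
    (x − a)^2 + (y − b)^2 = λ^2,
a circular arc of radius λ. The constants a, b are determined by the endpoint conditions y(-8) = y(6) = 0, and λ is fixed implicitly by the length constraint
    ∫_{-8}^{6} sqrt(1 + y'^2) dx = L.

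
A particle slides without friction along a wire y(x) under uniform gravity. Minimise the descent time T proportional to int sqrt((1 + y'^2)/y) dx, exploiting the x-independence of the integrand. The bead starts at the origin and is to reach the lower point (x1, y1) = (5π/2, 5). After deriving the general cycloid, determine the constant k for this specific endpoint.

The Lagrangian L = sqrt((1 + y'^2) / y) has no explicit x dependence, so the Beltrami identity applies:
    L − y' ∂L/∂y' = C.
Compute ∂L/∂y' = y' / sqrt(y (1 + y'^2)).
Substitute:
    sqrt((1 + y'^2)/y) − y'·y' / sqrt(y (1 + y'^2))
    = (1 + y'^2) / sqrt(y (1 + y'^2)) − y'^2 / sqrt(y (1 + y'^2))
    = 1 / sqrt(y (1 + y'^2)) = C.
Squaring and rearranging gives the first integral
    y (1 + y'^2) = 1/C^2 =: k   (constant).
Solving this first-order ODE by the substitution
    y = (k/2)(1 − cos θ)
yields the cycloid parameterisation
    x(θ) = (k/2)(θ − sin θ),   y(θ) = (k/2)(1 − cos θ).
The constant k is fixed by the endpoint condition.
Now fit the given lower endpoint (x1, y1) = (5π/2, 5). At the bottom of the first arch (θ = π), the parametric equations give
    y(π) = (k/2)(1 − cos π) = k,
    x(π) = (k/2)(π − sin π) = kπ/2.
Matching y(π) = 5 gives k = 5, consistent with x(π) = 5π/2. Therefore the specific cycloid is
    x(θ) = (5/2)(θ − sin θ),   y(θ) = (5/2)(1 − cos θ).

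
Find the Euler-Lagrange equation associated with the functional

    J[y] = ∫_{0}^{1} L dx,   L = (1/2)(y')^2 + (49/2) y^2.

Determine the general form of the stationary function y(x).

The Lagrangian is L = (1/2)(y')^2 + (49/2) y^2.
∂L/∂y = 49y.
∂L/∂y' = y'.
The Euler-Lagrange equation d/dx(∂L/∂y') − ∂L/∂y = 0 becomes:
    y'' - 49 y = 0
General solution: y(x) = A e^(7x) + B e^(-7x), where A and B are arbitrary constants fixed by the endpoint conditions.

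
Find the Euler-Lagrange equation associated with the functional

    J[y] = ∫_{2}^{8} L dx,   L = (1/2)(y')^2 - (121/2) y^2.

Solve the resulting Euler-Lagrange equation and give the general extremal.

The Lagrangian is L = (1/2)(y')^2 - (121/2) y^2.
∂L/∂y = -121y.
∂L/∂y' = y'.
The Euler-Lagrange equation d/dx(∂L/∂y') − ∂L/∂y = 0 becomes:
    y'' + 121 y = 0
General solution: y(x) = A sin(11x) + B cos(11x), where A and B are arbitrary constants fixed by the endpoint conditions.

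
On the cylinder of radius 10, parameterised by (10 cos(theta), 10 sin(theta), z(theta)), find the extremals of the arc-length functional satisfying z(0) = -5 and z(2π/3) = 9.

Parameterise the cylinder of radius R = 10 as
    r(θ) = (10 cos θ, 10 sin θ, z(θ)).
The arc-length element is
    ds = sqrt(100 + (dz/dθ)^2) dθ,
so the Lagrangian is L = sqrt(100 + z'^2).
L depends on z' only, not on z or θ, so ∂L/∂z = 0 and
    ∂L/∂z' = z' / sqrt(100 + z'^2).
The Euler-Lagrange equation gives
    d/dθ( z' / sqrt(100 + z'^2) ) = 0,
so z' is constant. Integrating once:
    z(θ) = a θ + b,
a helix on the cylinder (a straight line when the cylinder is unrolled). The constants a, b are determined by the endpoint conditions.
With endpoint conditions z(0) = -5 and z(2π/3) = 9: from z(0) = b we get b = -5, and a·2π/3 + -5 = 9 gives a = 21/π, so
    z(θ) = (21/π) θ − 5.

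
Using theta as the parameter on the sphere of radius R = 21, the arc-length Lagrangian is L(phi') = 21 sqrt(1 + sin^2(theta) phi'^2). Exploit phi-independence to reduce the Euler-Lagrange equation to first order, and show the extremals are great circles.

On the sphere of radius R = 21 with spherical coordinates (θ, φ), the induced metric is
    ds^2 = 441(dθ^2 + sin^2(θ) dφ^2).
Parameterise by θ; the arc-length functional is
    J[φ] = ∫ 21 sqrt(1 + sin^2(θ) (dφ/dθ)^2) dθ,
so L = 21 sqrt(1 + sin^2(θ) φ'^2). Compute
    ∂L/∂φ = 0  (L has no explicit φ dependence),
    ∂L/∂φ' = 21 sin^2(θ) φ' / sqrt(1 + sin^2(θ) φ'^2).
Since ∂L/∂φ = 0, the Euler-Lagrange equation
    d/dθ(∂L/∂φ') − ∂L/∂φ = 0
reduces to d/dθ(∂L/∂φ') = 0, i.e. the momentum conjugate to φ is conserved:
    21 sin^2(θ) φ' / sqrt(1 + sin^2(θ) φ'^2) = C.
The overall factor of 21 is constant, so dividing through gives Clairaut's relation sin^2(θ) φ' / sqrt(1 + sin^2(θ) φ'^2) = C' (with C' = C/21). Solving for φ' and integrating gives the great-circle family
    cot(θ) = A cos(φ − φ_0),
i.e. the intersection of the sphere with a plane through the origin. The two constants A and φ_0 (equivalently C and one phase) are fixed by the two endpoint conditions.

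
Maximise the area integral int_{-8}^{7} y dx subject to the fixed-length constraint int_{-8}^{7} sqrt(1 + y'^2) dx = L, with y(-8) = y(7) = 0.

Set up the augmented Lagrangian using a multiplier λ for the length constraint:
    F(y, y') = y − λ sqrt(1 + y'^2).
F has no explicit x dependence, so the Beltrami identity yields a first integral
    F − y' ∂F/∂y' = C.
Compute ∂F/∂y' = −λ y' / sqrt(1 + y'^2). Then
    y − λ sqrt(1 + y'^2) + λ y'^2 / sqrt(1 + y'^2) = C
    ⇒  y − λ / sqrt(1 + y'^2) = C.
Solving for y' and integrating gives
    (x − a)^2 + (y − b)^2 = λ^2,
a circular arc of radius λ. The constants a, b are determined by the endpoint conditions y(-8) = y(7) = 0, and λ is fixed implicitly by the length constraint
    ∫_{-8}^{7} sqrt(1 + y'^2) dx = L.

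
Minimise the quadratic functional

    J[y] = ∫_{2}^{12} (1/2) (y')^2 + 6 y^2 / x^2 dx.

The Lagrangian is L = (1/2) (y')^2 + 6 y^2 / x^2.
Compute ∂L/∂y = 12y/x^2, ∂L/∂y' = y'.
The Euler-Lagrange equation d/dx(∂L/∂y') − ∂L/∂y = 0 reduces to
    y'' − 12/x^2 · y = 0  (x > 0).
Its general solution is
    y(x) = A x^4 + B x^(-3),
with A, B fixed by the endpoint conditions.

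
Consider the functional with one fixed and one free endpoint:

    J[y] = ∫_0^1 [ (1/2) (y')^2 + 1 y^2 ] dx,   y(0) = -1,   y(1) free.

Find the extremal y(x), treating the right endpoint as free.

The Lagrangian L = (1/2) (y')^2 + 1 y^2 gives
    ∂L/∂y = 2 y,   ∂L/∂y' = y'.
Euler-Lagrange: y'' − 2 y = 0.
With k = sqrt(2), the general solution is
    y(x) = A cosh(sqrt(2) x) + B sinh(sqrt(2) x).
Fixed left endpoint y(0) = -1 ⇒ A = -1.
The right endpoint x = 1 is free, so the natural (transversality) condition is ∂L/∂y' |_{x=1} = 0, i.e. y'(1) = 0.
Compute y'(x) = A k sinh(k x) + B k cosh(k x), so
    y'(1) = A k sinh(k·1) + B k cosh(k·1) = 0
    ⇒ B = −A tanh(k·1) = tanh(sqrt(2)·1).
Therefore the extremal is
    y(x) = −cosh(sqrt(2) x) + tanh(sqrt(2)·1) sinh(sqrt(2) x).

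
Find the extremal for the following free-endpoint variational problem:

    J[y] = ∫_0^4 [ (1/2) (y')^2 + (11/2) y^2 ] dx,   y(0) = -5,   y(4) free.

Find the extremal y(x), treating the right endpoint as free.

The Lagrangian L = (1/2) (y')^2 + (11/2) y^2 gives
    ∂L/∂y = 11 y,   ∂L/∂y' = y'.
Euler-Lagrange: y'' − 11 y = 0.
With k = sqrt(11), the general solution is
    y(x) = A cosh(sqrt(11) x) + B sinh(sqrt(11) x).
Fixed left endpoint y(0) = -5 ⇒ A = -5.
The right endpoint x = 4 is free, so the natural (transversality) condition is ∂L/∂y' |_{x=4} = 0, i.e. y'(4) = 0.
Compute y'(x) = A k sinh(k x) + B k cosh(k x), so
    y'(4) = A k sinh(k·4) + B k cosh(k·4) = 0
    ⇒ B = −A tanh(k·4) = 5 tanh(sqrt(11)·4).
Therefore the extremal is
    y(x) = −5 cosh(sqrt(11) x) + 5 tanh(sqrt(11)·4) sinh(sqrt(11) x).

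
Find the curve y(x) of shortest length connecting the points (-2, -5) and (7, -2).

Arc-length functional: J[y] = ∫ sqrt(1 + (y')^2) dx.
Lagrangian L = sqrt(1 + (y')^2) has no explicit y dependence, so ∂L/∂y = 0 and the Euler-Lagrange equation gives
    d/dx( y' / sqrt(1 + (y')^2) ) = 0  ⇒  y' / sqrt(1 + (y')^2) = const.
Hence y' is constant, so y(x) is affine.
Fitting the endpoints (-2, -5) and (7, -2):
    slope m = ((-2) − (-5)) / (7 − (-2)) = 1/3,
    intercept c = (-5) − m·(-2) = -13/3.
Extremal: y(x) = (1/3) x - 13/3.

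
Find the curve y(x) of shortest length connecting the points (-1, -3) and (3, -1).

Arc-length functional: J[y] = ∫ sqrt(1 + (y')^2) dx.
Lagrangian L = sqrt(1 + (y')^2) has no explicit y dependence, so ∂L/∂y = 0 and the Euler-Lagrange equation gives
    d/dx( y' / sqrt(1 + (y')^2) ) = 0  ⇒  y' / sqrt(1 + (y')^2) = const.
Hence y' is constant, so y(x) is affine.
Fitting the endpoints (-1, -3) and (3, -1):
    slope m = ((-1) − (-3)) / (3 − (-1)) = 1/2,
    intercept c = (-3) − m·(-1) = -5/2.
Extremal: y(x) = (1/2) x - 5/2.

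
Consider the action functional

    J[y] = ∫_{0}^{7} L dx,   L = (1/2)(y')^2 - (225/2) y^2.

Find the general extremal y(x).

The Lagrangian is L = (1/2)(y')^2 - (225/2) y^2.
∂L/∂y = -225y.
∂L/∂y' = y'.
The Euler-Lagrange equation d/dx(∂L/∂y') − ∂L/∂y = 0 becomes:
    y'' + 225 y = 0
General solution: y(x) = A sin(15x) + B cos(15x), where A and B are arbitrary constants fixed by the endpoint conditions.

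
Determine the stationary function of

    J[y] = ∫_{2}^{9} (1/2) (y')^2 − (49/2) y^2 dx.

The Lagrangian is L = (1/2) (y')^2 − (49/2) y^2.
Compute ∂L/∂y = -49y, ∂L/∂y' = y'.
The Euler-Lagrange equation d/dx(∂L/∂y') − ∂L/∂y = 0 reduces to
    y'' + 49 y = 0.
Its general solution is
    y(x) = A sin(7x) + B cos(7x),
with A, B fixed by the endpoint conditions.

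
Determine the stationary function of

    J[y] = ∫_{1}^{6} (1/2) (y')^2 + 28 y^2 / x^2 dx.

The Lagrangian is L = (1/2) (y')^2 + 28 y^2 / x^2.
Compute ∂L/∂y = 56y/x^2, ∂L/∂y' = y'.
The Euler-Lagrange equation d/dx(∂L/∂y') − ∂L/∂y = 0 reduces to
    y'' − 56/x^2 · y = 0  (x > 0).
Its general solution is
    y(x) = A x^8 + B x^(-7),
with A, B fixed by the endpoint conditions.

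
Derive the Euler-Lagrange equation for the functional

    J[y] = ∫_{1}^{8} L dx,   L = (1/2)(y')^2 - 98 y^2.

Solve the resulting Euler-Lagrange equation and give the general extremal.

The Lagrangian is L = (1/2)(y')^2 - 98 y^2.
∂L/∂y = -196y.
∂L/∂y' = y'.
The Euler-Lagrange equation d/dx(∂L/∂y') − ∂L/∂y = 0 becomes:
    y'' + 196 y = 0
General solution: y(x) = A sin(14x) + B cos(14x), where A and B are arbitrary constants fixed by the endpoint conditions.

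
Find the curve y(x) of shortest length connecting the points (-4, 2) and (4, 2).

Arc-length functional: J[y] = ∫ sqrt(1 + (y')^2) dx.
Lagrangian L = sqrt(1 + (y')^2) has no explicit y dependence, so ∂L/∂y = 0 and the Euler-Lagrange equation gives
    d/dx( y' / sqrt(1 + (y')^2) ) = 0  ⇒  y' / sqrt(1 + (y')^2) = const.
Hence y' is constant, so y(x) is affine.
Fitting the endpoints (-4, 2) and (4, 2):
    slope m = (2 − 2) / (4 − (-4)) = 0,
    intercept c = 2 − m·(-4) = 2.
Extremal: y(x) = 2.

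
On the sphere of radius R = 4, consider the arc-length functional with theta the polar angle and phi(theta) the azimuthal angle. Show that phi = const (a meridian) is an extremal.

On the sphere of radius R = 4 with spherical coordinates (θ, φ), the induced metric is
    ds^2 = 16(dθ^2 + sin^2(θ) dφ^2).
Using θ as the parameter, the arc-length functional becomes
    J[φ] = ∫ 4 sqrt(1 + sin^2(θ) (dφ/dθ)^2) dθ.
So L = 4 sqrt(1 + sin^2(θ) φ'^2). Compute
    ∂L/∂φ = 0  (L has no explicit φ dependence),
    ∂L/∂φ' = 4 sin^2(θ) φ' / sqrt(1 + sin^2(θ) φ'^2).
For the candidate φ(θ) = c (constant), φ' = 0, so ∂L/∂φ' evaluated along the candidate vanishes, and ∂L/∂φ is identically zero. Hence
    d/dθ(∂L/∂φ') − ∂L/∂φ = 0
is satisfied. Therefore meridians φ = const are extremals of arc length — they are geodesics on the sphere.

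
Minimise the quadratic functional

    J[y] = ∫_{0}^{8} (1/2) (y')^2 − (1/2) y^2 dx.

The Lagrangian is L = (1/2) (y')^2 − (1/2) y^2.
Compute ∂L/∂y = -y, ∂L/∂y' = y'.
The Euler-Lagrange equation d/dx(∂L/∂y') − ∂L/∂y = 0 reduces to
    y'' + y = 0.
Its general solution is
    y(x) = A sin(x) + B cos(x),
with A, B fixed by the endpoint conditions.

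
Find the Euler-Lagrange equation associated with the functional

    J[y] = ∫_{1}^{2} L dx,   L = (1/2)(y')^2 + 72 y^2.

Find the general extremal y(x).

The Lagrangian is L = (1/2)(y')^2 + 72 y^2.
∂L/∂y = 144y.
∂L/∂y' = y'.
The Euler-Lagrange equation d/dx(∂L/∂y') − ∂L/∂y = 0 becomes:
    y'' - 144 y = 0
General solution: y(x) = A e^(12x) + B e^(-12x), where A and B are arbitrary constants fixed by the endpoint conditions.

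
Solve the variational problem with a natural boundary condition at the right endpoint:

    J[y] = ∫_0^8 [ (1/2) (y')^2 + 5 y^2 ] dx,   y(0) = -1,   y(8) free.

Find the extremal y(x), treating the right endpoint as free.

The Lagrangian L = (1/2) (y')^2 + 5 y^2 gives
    ∂L/∂y = 10 y,   ∂L/∂y' = y'.
Euler-Lagrange: y'' − 10 y = 0.
With k = sqrt(10), the general solution is
    y(x) = A cosh(sqrt(10) x) + B sinh(sqrt(10) x).
Fixed left endpoint y(0) = -1 ⇒ A = -1.
The right endpoint x = 8 is free, so the natural (transversality) condition is ∂L/∂y' |_{x=8} = 0, i.e. y'(8) = 0.
Compute y'(x) = A k sinh(k x) + B k cosh(k x), so
    y'(8) = A k sinh(k·8) + B k cosh(k·8) = 0
    ⇒ B = −A tanh(k·8) = tanh(sqrt(10)·8).
Therefore the extremal is
    y(x) = −cosh(sqrt(10) x) + tanh(sqrt(10)·8) sinh(sqrt(10) x).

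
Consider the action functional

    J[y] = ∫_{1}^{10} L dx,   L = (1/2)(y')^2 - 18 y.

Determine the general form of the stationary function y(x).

The Lagrangian is L = (1/2)(y')^2 - 18 y.
∂L/∂y = -18.
∂L/∂y' = y'.
The Euler-Lagrange equation d/dx(∂L/∂y') − ∂L/∂y = 0 becomes:
    y'' + 18 = 0
General solution: y(x) = -9 x^2 + A x + B, where A and B are arbitrary constants fixed by the endpoint conditions.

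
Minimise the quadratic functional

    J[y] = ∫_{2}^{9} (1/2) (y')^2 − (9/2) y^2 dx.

The Lagrangian is L = (1/2) (y')^2 − (9/2) y^2.
Compute ∂L/∂y = -9y, ∂L/∂y' = y'.
The Euler-Lagrange equation d/dx(∂L/∂y') − ∂L/∂y = 0 reduces to
    y'' + 9 y = 0.
Its general solution is
    y(x) = A sin(3x) + B cos(3x),
with A, B fixed by the endpoint conditions.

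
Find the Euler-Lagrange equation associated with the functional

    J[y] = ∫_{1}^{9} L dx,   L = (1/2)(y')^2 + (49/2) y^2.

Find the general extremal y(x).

The Lagrangian is L = (1/2)(y')^2 + (49/2) y^2.
∂L/∂y = 49y.
∂L/∂y' = y'.
The Euler-Lagrange equation d/dx(∂L/∂y') − ∂L/∂y = 0 becomes:
    y'' - 49 y = 0
General solution: y(x) = A e^(7x) + B e^(-7x), where A and B are arbitrary constants fixed by the endpoint conditions.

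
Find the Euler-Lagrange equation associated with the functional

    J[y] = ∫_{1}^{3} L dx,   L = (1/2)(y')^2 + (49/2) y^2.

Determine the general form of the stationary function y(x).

The Lagrangian is L = (1/2)(y')^2 + (49/2) y^2.
∂L/∂y = 49y.
∂L/∂y' = y'.
The Euler-Lagrange equation d/dx(∂L/∂y') − ∂L/∂y = 0 becomes:
    y'' - 49 y = 0
General solution: y(x) = A e^(7x) + B e^(-7x), where A and B are arbitrary constants fixed by the endpoint conditions.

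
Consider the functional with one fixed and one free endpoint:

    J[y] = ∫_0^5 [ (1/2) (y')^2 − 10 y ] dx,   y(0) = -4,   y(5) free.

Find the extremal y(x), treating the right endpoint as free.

The Lagrangian L = (1/2) (y')^2 − 10 y gives
    ∂L/∂y = −10,   ∂L/∂y' = y'.
Euler-Lagrange: d/dx(y') − (−10) = 0, i.e. y'' + 10 = 0, so
    y(x) = −(10/2) x^2 + C1 x + C2.
Fixed left endpoint y(0) = -4 ⇒ C2 = -4.
The right endpoint x = 5 is free, so the natural (transversality) condition is ∂L/∂y' |_{x=5} = 0, i.e. y'(5) = 0.
Compute y'(x) = −10 x + C1, so y'(5) = −50 + C1 = 0 ⇒ C1 = 50.
Therefore the extremal is
    y(x) = −5 x^2 + 50 x − 4.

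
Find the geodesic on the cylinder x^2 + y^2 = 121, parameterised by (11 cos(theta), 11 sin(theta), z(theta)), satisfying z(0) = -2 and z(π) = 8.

Parameterise the cylinder of radius R = 11 as
    r(θ) = (11 cos θ, 11 sin θ, z(θ)).
The arc-length element is
    ds = sqrt(121 + (dz/dθ)^2) dθ,
so the Lagrangian is L = sqrt(121 + z'^2).
L depends on z' only, not on z or θ, so ∂L/∂z = 0 and
    ∂L/∂z' = z' / sqrt(121 + z'^2).
The Euler-Lagrange equation gives
    d/dθ( z' / sqrt(121 + z'^2) ) = 0,
so z' is constant. Integrating once:
    z(θ) = a θ + b,
a helix on the cylinder (a straight line when the cylinder is unrolled). The constants a, b are determined by the endpoint conditions.
With endpoint conditions z(0) = -2 and z(π) = 8: from z(0) = b we get b = -2, and a·π + -2 = 8 gives a = 10/π, so
    z(θ) = (10/π) θ − 2.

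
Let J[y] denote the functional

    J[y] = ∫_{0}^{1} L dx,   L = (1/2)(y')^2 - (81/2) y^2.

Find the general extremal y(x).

The Lagrangian is L = (1/2)(y')^2 - (81/2) y^2.
∂L/∂y = -81y.
∂L/∂y' = y'.
The Euler-Lagrange equation d/dx(∂L/∂y') − ∂L/∂y = 0 becomes:
    y'' + 81 y = 0
General solution: y(x) = A sin(9x) + B cos(9x), where A and B are arbitrary constants fixed by the endpoint conditions.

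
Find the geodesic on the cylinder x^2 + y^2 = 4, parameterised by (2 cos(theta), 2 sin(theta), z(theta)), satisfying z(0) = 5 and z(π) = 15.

Parameterise the cylinder of radius R = 2 as
    r(θ) = (2 cos θ, 2 sin θ, z(θ)).
The arc-length element is
    ds = sqrt(4 + (dz/dθ)^2) dθ,
so the Lagrangian is L = sqrt(4 + z'^2).
L depends on z' only, not on z or θ, so ∂L/∂z = 0 and
    ∂L/∂z' = z' / sqrt(4 + z'^2).
The Euler-Lagrange equation gives
    d/dθ( z' / sqrt(4 + z'^2) ) = 0,
so z' is constant. Integrating once:
    z(θ) = a θ + b,
a helix on the cylinder (a straight line when the cylinder is unrolled). The constants a, b are determined by the endpoint conditions.
With endpoint conditions z(0) = 5 and z(π) = 15: from z(0) = b we get b = 5, and a·π + 5 = 15 gives a = 10/π, so
    z(θ) = (10/π) θ + 5.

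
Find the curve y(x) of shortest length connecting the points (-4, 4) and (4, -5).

Arc-length functional: J[y] = ∫ sqrt(1 + (y')^2) dx.
Lagrangian L = sqrt(1 + (y')^2) has no explicit y dependence, so ∂L/∂y = 0 and the Euler-Lagrange equation gives
    d/dx( y' / sqrt(1 + (y')^2) ) = 0  ⇒  y' / sqrt(1 + (y')^2) = const.
Hence y' is constant, so y(x) is affine.
Fitting the endpoints (-4, 4) and (4, -5):
    slope m = ((-5) − 4) / (4 − (-4)) = -9/8,
    intercept c = 4 − m·(-4) = -1/2.
Extremal: y(x) = (-9/8) x - 1/2.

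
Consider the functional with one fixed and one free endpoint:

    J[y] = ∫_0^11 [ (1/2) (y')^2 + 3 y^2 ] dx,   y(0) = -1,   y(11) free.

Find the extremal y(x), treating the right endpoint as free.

The Lagrangian L = (1/2) (y')^2 + 3 y^2 gives
    ∂L/∂y = 6 y,   ∂L/∂y' = y'.
Euler-Lagrange: y'' − 6 y = 0.
With k = sqrt(6), the general solution is
    y(x) = A cosh(sqrt(6) x) + B sinh(sqrt(6) x).
Fixed left endpoint y(0) = -1 ⇒ A = -1.
The right endpoint x = 11 is free, so the natural (transversality) condition is ∂L/∂y' |_{x=11} = 0, i.e. y'(11) = 0.
Compute y'(x) = A k sinh(k x) + B k cosh(k x), so
    y'(11) = A k sinh(k·11) + B k cosh(k·11) = 0
    ⇒ B = −A tanh(k·11) = tanh(sqrt(6)·11).
Therefore the extremal is
    y(x) = −cosh(sqrt(6) x) + tanh(sqrt(6)·11) sinh(sqrt(6) x).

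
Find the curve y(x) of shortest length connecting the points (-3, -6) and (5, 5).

Arc-length functional: J[y] = ∫ sqrt(1 + (y')^2) dx.
Lagrangian L = sqrt(1 + (y')^2) has no explicit y dependence, so ∂L/∂y = 0 and the Euler-Lagrange equation gives
    d/dx( y' / sqrt(1 + (y')^2) ) = 0  ⇒  y' / sqrt(1 + (y')^2) = const.
Hence y' is constant, so y(x) is affine.
Fitting the endpoints (-3, -6) and (5, 5):
    slope m = (5 − (-6)) / (5 − (-3)) = 11/8,
    intercept c = (-6) − m·(-3) = -15/8.
Extremal: y(x) = (11/8) x - 15/8.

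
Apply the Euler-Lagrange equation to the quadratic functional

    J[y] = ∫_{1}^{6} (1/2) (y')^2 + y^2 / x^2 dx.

The Lagrangian is L = (1/2) (y')^2 + y^2 / x^2.
Compute ∂L/∂y = 2y/x^2, ∂L/∂y' = y'.
The Euler-Lagrange equation d/dx(∂L/∂y') − ∂L/∂y = 0 reduces to
    y'' − 2/x^2 · y = 0  (x > 0).
Its general solution is
    y(x) = A x^2 + B / x,
with A, B fixed by the endpoint conditions.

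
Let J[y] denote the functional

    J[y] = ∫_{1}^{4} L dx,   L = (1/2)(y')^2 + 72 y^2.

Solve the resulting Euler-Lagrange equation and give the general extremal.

The Lagrangian is L = (1/2)(y')^2 + 72 y^2.
∂L/∂y = 144y.
∂L/∂y' = y'.
The Euler-Lagrange equation d/dx(∂L/∂y') − ∂L/∂y = 0 becomes:
    y'' - 144 y = 0
General solution: y(x) = A e^(12x) + B e^(-12x), where A and B are arbitrary constants fixed by the endpoint conditions.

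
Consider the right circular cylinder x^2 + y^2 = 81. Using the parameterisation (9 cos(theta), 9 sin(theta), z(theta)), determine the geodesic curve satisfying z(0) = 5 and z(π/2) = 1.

Parameterise the cylinder of radius R = 9 as
    r(θ) = (9 cos θ, 9 sin θ, z(θ)).
The arc-length element is
    ds = sqrt(81 + (dz/dθ)^2) dθ,
so the Lagrangian is L = sqrt(81 + z'^2).
L depends on z' only, not on z or θ, so ∂L/∂z = 0 and
    ∂L/∂z' = z' / sqrt(81 + z'^2).
The Euler-Lagrange equation gives
    d/dθ( z' / sqrt(81 + z'^2) ) = 0,
so z' is constant. Integrating once:
    z(θ) = a θ + b,
a helix on the cylinder (a straight line when the cylinder is unrolled). The constants a, b are determined by the endpoint conditions.
With endpoint conditions z(0) = 5 and z(π/2) = 1: from z(0) = b we get b = 5, and a·π/2 + 5 = 1 gives a = -8/π, so
    z(θ) = (-8/π) θ + 5.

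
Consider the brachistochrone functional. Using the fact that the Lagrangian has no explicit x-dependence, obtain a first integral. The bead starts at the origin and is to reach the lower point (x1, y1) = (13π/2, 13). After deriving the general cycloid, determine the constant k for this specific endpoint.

The Lagrangian L = sqrt((1 + y'^2) / y) has no explicit x dependence, so the Beltrami identity applies:
    L − y' ∂L/∂y' = C.
Compute ∂L/∂y' = y' / sqrt(y (1 + y'^2)).
Substitute:
    sqrt((1 + y'^2)/y) − y'·y' / sqrt(y (1 + y'^2))
    = (1 + y'^2) / sqrt(y (1 + y'^2)) − y'^2 / sqrt(y (1 + y'^2))
    = 1 / sqrt(y (1 + y'^2)) = C.
Squaring and rearranging gives the first integral
    y (1 + y'^2) = 1/C^2 =: k   (constant).
Solving this first-order ODE by the substitution
    y = (k/2)(1 − cos θ)
yields the cycloid parameterisation
    x(θ) = (k/2)(θ − sin θ),   y(θ) = (k/2)(1 − cos θ).
The constant k is fixed by the endpoint condition.
Now fit the given lower endpoint (x1, y1) = (13π/2, 13). At the bottom of the first arch (θ = π), the parametric equations give
    y(π) = (k/2)(1 − cos π) = k,
    x(π) = (k/2)(π − sin π) = kπ/2.
Matching y(π) = 13 gives k = 13, consistent with x(π) = 13π/2. Therefore the specific cycloid is
    x(θ) = (13/2)(θ − sin θ),   y(θ) = (13/2)(1 − cos θ).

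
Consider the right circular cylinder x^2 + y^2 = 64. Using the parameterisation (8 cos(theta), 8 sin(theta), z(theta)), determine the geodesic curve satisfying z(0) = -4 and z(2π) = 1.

Parameterise the cylinder of radius R = 8 as
    r(θ) = (8 cos θ, 8 sin θ, z(θ)).
The arc-length element is
    ds = sqrt(64 + (dz/dθ)^2) dθ,
so the Lagrangian is L = sqrt(64 + z'^2).
L depends on z' only, not on z or θ, so ∂L/∂z = 0 and
    ∂L/∂z' = z' / sqrt(64 + z'^2).
The Euler-Lagrange equation gives
    d/dθ( z' / sqrt(64 + z'^2) ) = 0,
so z' is constant. Integrating once:
    z(θ) = a θ + b,
a helix on the cylinder (a straight line when the cylinder is unrolled). The constants a, b are determined by the endpoint conditions.
With endpoint conditions z(0) = -4 and z(2π) = 1: from z(0) = b we get b = -4, and a·2π + -4 = 1 gives a = 5/(2π), so
    z(θ) = (5/(2π)) θ − 4.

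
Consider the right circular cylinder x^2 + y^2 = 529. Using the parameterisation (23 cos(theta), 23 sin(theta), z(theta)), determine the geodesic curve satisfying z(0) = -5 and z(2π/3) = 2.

Parameterise the cylinder of radius R = 23 as
    r(θ) = (23 cos θ, 23 sin θ, z(θ)).
The arc-length element is
    ds = sqrt(529 + (dz/dθ)^2) dθ,
so the Lagrangian is L = sqrt(529 + z'^2).
L depends on z' only, not on z or θ, so ∂L/∂z = 0 and
    ∂L/∂z' = z' / sqrt(529 + z'^2).
The Euler-Lagrange equation gives
    d/dθ( z' / sqrt(529 + z'^2) ) = 0,
so z' is constant. Integrating once:
    z(θ) = a θ + b,
a helix on the cylinder (a straight line when the cylinder is unrolled). The constants a, b are determined by the endpoint conditions.
With endpoint conditions z(0) = -5 and z(2π/3) = 2: from z(0) = b we get b = -5, and a·2π/3 + -5 = 2 gives a = 21/(2π), so
    z(θ) = (21/(2π)) θ − 5.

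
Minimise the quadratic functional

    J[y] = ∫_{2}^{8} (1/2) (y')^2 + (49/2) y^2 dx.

The Lagrangian is L = (1/2) (y')^2 + (49/2) y^2.
Compute ∂L/∂y = 49y, ∂L/∂y' = y'.
The Euler-Lagrange equation d/dx(∂L/∂y') − ∂L/∂y = 0 reduces to
    y'' − 49 y = 0.
Its general solution is
    y(x) = A e^(7x) + B e^(−7x),
with A, B fixed by the endpoint conditions.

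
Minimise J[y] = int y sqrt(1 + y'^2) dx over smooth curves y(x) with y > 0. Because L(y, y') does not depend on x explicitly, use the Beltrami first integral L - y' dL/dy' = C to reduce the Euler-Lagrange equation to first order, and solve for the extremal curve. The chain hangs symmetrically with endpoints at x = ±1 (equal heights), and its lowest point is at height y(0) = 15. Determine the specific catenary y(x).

The Lagrangian L(y, y') = y sqrt(1 + y'^2) has no explicit x dependence, so the Beltrami identity applies:
    L − y' ∂L/∂y' = C.
Compute ∂L/∂y' = y · y' / sqrt(1 + y'^2). Then
    L − y' ∂L/∂y'
    = y sqrt(1 + y'^2) − y · y'^2 / sqrt(1 + y'^2)
    = y (1 + y'^2 − y'^2) / sqrt(1 + y'^2)
    = y / sqrt(1 + y'^2) = C.
Squaring gives y^2 = C^2 (1 + y'^2), i.e.
    y'^2 = y^2 / C^2 − 1.
Separating variables,
    dy / sqrt(y^2 − C^2) = dx / C,
and integrating gives arccosh(y / C) = (x − a)/C, so
    y(x) = C cosh((x − a)/C),
the catenary. The constants C and a are fixed by the two endpoint conditions (and, for the hanging-chain problem, the length constraint selects C).
Now fit the given data. The endpoints x = ±1 are symmetric at equal height, so the catenary is even about its minimum: a = 0 and y(x) = C cosh(x/C). The lowest point is y(0) = C cosh(0) = C, and we are told y(0) = 15, so C = 15. Therefore
    y(x) = 15 cosh(x/15),
and at the endpoints
    y(±1) = 15 cosh(1/15).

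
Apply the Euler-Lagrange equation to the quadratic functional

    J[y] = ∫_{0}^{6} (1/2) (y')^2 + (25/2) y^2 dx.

The Lagrangian is L = (1/2) (y')^2 + (25/2) y^2.
Compute ∂L/∂y = 25y, ∂L/∂y' = y'.
The Euler-Lagrange equation d/dx(∂L/∂y') − ∂L/∂y = 0 reduces to
    y'' − 25 y = 0.
Its general solution is
    y(x) = A e^(5x) + B e^(−5x),
with A, B fixed by the endpoint conditions.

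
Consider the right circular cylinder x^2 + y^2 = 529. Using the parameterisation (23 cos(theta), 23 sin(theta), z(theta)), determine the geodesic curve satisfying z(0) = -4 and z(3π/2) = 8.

Parameterise the cylinder of radius R = 23 as
    r(θ) = (23 cos θ, 23 sin θ, z(θ)).
The arc-length element is
    ds = sqrt(529 + (dz/dθ)^2) dθ,
so the Lagrangian is L = sqrt(529 + z'^2).
L depends on z' only, not on z or θ, so ∂L/∂z = 0 and
    ∂L/∂z' = z' / sqrt(529 + z'^2).
The Euler-Lagrange equation gives
    d/dθ( z' / sqrt(529 + z'^2) ) = 0,
so z' is constant. Integrating once:
    z(θ) = a θ + b,
a helix on the cylinder (a straight line when the cylinder is unrolled). The constants a, b are determined by the endpoint conditions.
With endpoint conditions z(0) = -4 and z(3π/2) = 8: from z(0) = b we get b = -4, and a·3π/2 + -4 = 8 gives a = 8/π, so
    z(θ) = (8/π) θ − 4.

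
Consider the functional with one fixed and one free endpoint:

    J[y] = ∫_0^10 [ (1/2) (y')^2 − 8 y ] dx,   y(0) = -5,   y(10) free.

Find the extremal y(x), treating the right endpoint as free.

The Lagrangian L = (1/2) (y')^2 − 8 y gives
    ∂L/∂y = −8,   ∂L/∂y' = y'.
Euler-Lagrange: d/dx(y') − (−8) = 0, i.e. y'' + 8 = 0, so
    y(x) = −(8/2) x^2 + C1 x + C2.
Fixed left endpoint y(0) = -5 ⇒ C2 = -5.
The right endpoint x = 10 is free, so the natural (transversality) condition is ∂L/∂y' |_{x=10} = 0, i.e. y'(10) = 0.
Compute y'(x) = −8 x + C1, so y'(10) = −80 + C1 = 0 ⇒ C1 = 80.
Therefore the extremal is
    y(x) = −4 x^2 + 80 x − 5.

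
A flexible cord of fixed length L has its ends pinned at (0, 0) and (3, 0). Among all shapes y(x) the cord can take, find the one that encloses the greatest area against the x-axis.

Set up the augmented Lagrangian using a multiplier λ for the length constraint:
    F(y, y') = y − λ sqrt(1 + y'^2).
F has no explicit x dependence, so the Beltrami identity yields a first integral
    F − y' ∂F/∂y' = C.
Compute ∂F/∂y' = −λ y' / sqrt(1 + y'^2). Then
    y − λ sqrt(1 + y'^2) + λ y'^2 / sqrt(1 + y'^2) = C
    ⇒  y − λ / sqrt(1 + y'^2) = C.
Solving for y' and integrating gives
    (x − a)^2 + (y − b)^2 = λ^2,
a circular arc of radius λ. The constants a, b are determined by the endpoint conditions y(0) = y(3) = 0, and λ is fixed implicitly by the length constraint
    ∫_{0}^{3} sqrt(1 + y'^2) dx = L.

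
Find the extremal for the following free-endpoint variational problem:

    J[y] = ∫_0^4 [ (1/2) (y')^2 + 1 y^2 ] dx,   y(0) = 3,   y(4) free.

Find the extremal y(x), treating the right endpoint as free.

The Lagrangian L = (1/2) (y')^2 + 1 y^2 gives
    ∂L/∂y = 2 y,   ∂L/∂y' = y'.
Euler-Lagrange: y'' − 2 y = 0.
With k = sqrt(2), the general solution is
    y(x) = A cosh(sqrt(2) x) + B sinh(sqrt(2) x).
Fixed left endpoint y(0) = 3 ⇒ A = 3.
The right endpoint x = 4 is free, so the natural (transversality) condition is ∂L/∂y' |_{x=4} = 0, i.e. y'(4) = 0.
Compute y'(x) = A k sinh(k x) + B k cosh(k x), so
    y'(4) = A k sinh(k·4) + B k cosh(k·4) = 0
    ⇒ B = −A tanh(k·4) = − 3 tanh(sqrt(2)·4).
Therefore the extremal is
    y(x) = 3 cosh(sqrt(2) x) − 3 tanh(sqrt(2)·4) sinh(sqrt(2) x).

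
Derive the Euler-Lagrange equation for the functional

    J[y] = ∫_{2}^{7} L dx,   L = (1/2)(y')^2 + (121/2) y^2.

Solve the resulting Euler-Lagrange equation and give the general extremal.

The Lagrangian is L = (1/2)(y')^2 + (121/2) y^2.
∂L/∂y = 121y.
∂L/∂y' = y'.
The Euler-Lagrange equation d/dx(∂L/∂y') − ∂L/∂y = 0 becomes:
    y'' - 121 y = 0
General solution: y(x) = A e^(11x) + B e^(-11x), where A and B are arbitrary constants fixed by the endpoint conditions.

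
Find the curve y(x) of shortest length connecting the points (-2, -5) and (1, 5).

Arc-length functional: J[y] = ∫ sqrt(1 + (y')^2) dx.
Lagrangian L = sqrt(1 + (y')^2) has no explicit y dependence, so ∂L/∂y = 0 and the Euler-Lagrange equation gives
    d/dx( y' / sqrt(1 + (y')^2) ) = 0  ⇒  y' / sqrt(1 + (y')^2) = const.
Hence y' is constant, so y(x) is affine.
Fitting the endpoints (-2, -5) and (1, 5):
    slope m = (5 − (-5)) / (1 − (-2)) = 10/3,
    intercept c = (-5) − m·(-2) = 5/3.
Extremal: y(x) = (10/3) x + 5/3.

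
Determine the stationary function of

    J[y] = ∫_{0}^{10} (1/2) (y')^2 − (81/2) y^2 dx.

The Lagrangian is L = (1/2) (y')^2 − (81/2) y^2.
Compute ∂L/∂y = -81y, ∂L/∂y' = y'.
The Euler-Lagrange equation d/dx(∂L/∂y') − ∂L/∂y = 0 reduces to
    y'' + 81 y = 0.
Its general solution is
    y(x) = A sin(9x) + B cos(9x),
with A, B fixed by the endpoint conditions.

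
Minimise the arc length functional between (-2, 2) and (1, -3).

Arc-length functional: J[y] = ∫ sqrt(1 + (y')^2) dx.
Lagrangian L = sqrt(1 + (y')^2) has no explicit y dependence, so ∂L/∂y = 0 and the Euler-Lagrange equation gives
    d/dx( y' / sqrt(1 + (y')^2) ) = 0  ⇒  y' / sqrt(1 + (y')^2) = const.
Hence y' is constant, so y(x) is affine.
Fitting the endpoints (-2, 2) and (1, -3):
    slope m = ((-3) − 2) / (1 − (-2)) = -5/3,
    intercept c = 2 − m·(-2) = -4/3.
Extremal: y(x) = (-5/3) x - 4/3.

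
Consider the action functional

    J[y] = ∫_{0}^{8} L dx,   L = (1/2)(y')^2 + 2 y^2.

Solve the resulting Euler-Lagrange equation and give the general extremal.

The Lagrangian is L = (1/2)(y')^2 + 2 y^2.
∂L/∂y = 4y.
∂L/∂y' = y'.
The Euler-Lagrange equation d/dx(∂L/∂y') − ∂L/∂y = 0 becomes:
    y'' - 4 y = 0
General solution: y(x) = A e^(2x) + B e^(-2x), where A and B are arbitrary constants fixed by the endpoint conditions.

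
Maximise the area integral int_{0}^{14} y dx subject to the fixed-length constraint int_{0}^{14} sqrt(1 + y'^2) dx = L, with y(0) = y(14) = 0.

Set up the augmented Lagrangian using a multiplier λ for the length constraint:
    F(y, y') = y − λ sqrt(1 + y'^2).
F has no explicit x dependence, so the Beltrami identity yields a first integral
    F − y' ∂F/∂y' = C.
Compute ∂F/∂y' = −λ y' / sqrt(1 + y'^2). Then
    y − λ sqrt(1 + y'^2) + λ y'^2 / sqrt(1 + y'^2) = C
    ⇒  y − λ / sqrt(1 + y'^2) = C.
Solving for y' and integrating gives
    (x − a)^2 + (y − b)^2 = λ^2,
a circular arc of radius λ. The constants a, b are determined by the endpoint conditions y(0) = y(14) = 0, and λ is fixed implicitly by the length constraint
    ∫_{0}^{14} sqrt(1 + y'^2) dx = L.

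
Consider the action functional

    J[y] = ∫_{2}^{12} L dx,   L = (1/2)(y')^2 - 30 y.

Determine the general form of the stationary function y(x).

The Lagrangian is L = (1/2)(y')^2 - 30 y.
∂L/∂y = -30.
∂L/∂y' = y'.
The Euler-Lagrange equation d/dx(∂L/∂y') − ∂L/∂y = 0 becomes:
    y'' + 30 = 0
General solution: y(x) = -15 x^2 + A x + B, where A and B are arbitrary constants fixed by the endpoint conditions.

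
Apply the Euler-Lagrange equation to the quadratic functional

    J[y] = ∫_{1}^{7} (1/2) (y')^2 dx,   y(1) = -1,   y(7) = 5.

The Lagrangian is L = (1/2) (y')^2.
Compute ∂L/∂y = 0, ∂L/∂y' = y'.
The Euler-Lagrange equation d/dx(∂L/∂y') − ∂L/∂y = 0 reduces to
    y'' = 0.
Its general solution is
    y(x) = A x + B,
with A, B fixed by the endpoint conditions.
Applying the endpoint conditions y(1) = -1 and y(7) = 5: solve A·1 + B = -1 and A·7 + B = 5. Subtracting gives A(7 − 1) = 5 − -1, so A = 1, and B = -1 − A·1 = -2. Therefore
    y(x) = x - 2.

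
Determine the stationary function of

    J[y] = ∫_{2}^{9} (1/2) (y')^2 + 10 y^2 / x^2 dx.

The Lagrangian is L = (1/2) (y')^2 + 10 y^2 / x^2.
Compute ∂L/∂y = 20y/x^2, ∂L/∂y' = y'.
The Euler-Lagrange equation d/dx(∂L/∂y') − ∂L/∂y = 0 reduces to
    y'' − 20/x^2 · y = 0  (x > 0).
Its general solution is
    y(x) = A x^5 + B x^(-4),
with A, B fixed by the endpoint conditions.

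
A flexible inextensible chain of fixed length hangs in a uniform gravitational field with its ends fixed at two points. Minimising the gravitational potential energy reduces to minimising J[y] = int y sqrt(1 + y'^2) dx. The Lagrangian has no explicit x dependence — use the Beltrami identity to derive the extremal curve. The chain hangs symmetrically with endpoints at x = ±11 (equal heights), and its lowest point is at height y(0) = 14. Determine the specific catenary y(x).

The Lagrangian L(y, y') = y sqrt(1 + y'^2) has no explicit x dependence, so the Beltrami identity applies:
    L − y' ∂L/∂y' = C.
Compute ∂L/∂y' = y · y' / sqrt(1 + y'^2). Then
    L − y' ∂L/∂y'
    = y sqrt(1 + y'^2) − y · y'^2 / sqrt(1 + y'^2)
    = y (1 + y'^2 − y'^2) / sqrt(1 + y'^2)
    = y / sqrt(1 + y'^2) = C.
Squaring gives y^2 = C^2 (1 + y'^2), i.e.
    y'^2 = y^2 / C^2 − 1.
Separating variables,
    dy / sqrt(y^2 − C^2) = dx / C,
and integrating gives arccosh(y / C) = (x − a)/C, so
    y(x) = C cosh((x − a)/C),
the catenary. The constants C and a are fixed by the two endpoint conditions (and, for the hanging-chain problem, the length constraint selects C).
Now fit the given data. The endpoints x = ±11 are symmetric at equal height, so the catenary is even about its minimum: a = 0 and y(x) = C cosh(x/C). The lowest point is y(0) = C cosh(0) = C, and we are told y(0) = 14, so C = 14. Therefore
    y(x) = 14 cosh(x/14),
and at the endpoints
    y(±11) = 14 cosh(11/14).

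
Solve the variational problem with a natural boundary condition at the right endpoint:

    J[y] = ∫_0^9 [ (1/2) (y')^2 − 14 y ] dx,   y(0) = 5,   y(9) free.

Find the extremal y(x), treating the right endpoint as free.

The Lagrangian L = (1/2) (y')^2 − 14 y gives
    ∂L/∂y = −14,   ∂L/∂y' = y'.
Euler-Lagrange: d/dx(y') − (−14) = 0, i.e. y'' + 14 = 0, so
    y(x) = −(14/2) x^2 + C1 x + C2.
Fixed left endpoint y(0) = 5 ⇒ C2 = 5.
The right endpoint x = 9 is free, so the natural (transversality) condition is ∂L/∂y' |_{x=9} = 0, i.e. y'(9) = 0.
Compute y'(x) = −14 x + C1, so y'(9) = −126 + C1 = 0 ⇒ C1 = 126.
Therefore the extremal is
    y(x) = −7 x^2 + 126 x + 5.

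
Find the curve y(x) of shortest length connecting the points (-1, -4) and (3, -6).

Arc-length functional: J[y] = ∫ sqrt(1 + (y')^2) dx.
Lagrangian L = sqrt(1 + (y')^2) has no explicit y dependence, so ∂L/∂y = 0 and the Euler-Lagrange equation gives
    d/dx( y' / sqrt(1 + (y')^2) ) = 0  ⇒  y' / sqrt(1 + (y')^2) = const.
Hence y' is constant, so y(x) is affine.
Fitting the endpoints (-1, -4) and (3, -6):
    slope m = ((-6) − (-4)) / (3 − (-1)) = -1/2,
    intercept c = (-4) − m·(-1) = -9/2.
Extremal: y(x) = (-1/2) x - 9/2.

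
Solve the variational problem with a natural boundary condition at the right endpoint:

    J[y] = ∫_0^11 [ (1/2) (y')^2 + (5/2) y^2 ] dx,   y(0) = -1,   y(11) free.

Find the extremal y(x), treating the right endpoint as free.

The Lagrangian L = (1/2) (y')^2 + (5/2) y^2 gives
    ∂L/∂y = 5 y,   ∂L/∂y' = y'.
Euler-Lagrange: y'' − 5 y = 0.
With k = sqrt(5), the general solution is
    y(x) = A cosh(sqrt(5) x) + B sinh(sqrt(5) x).
Fixed left endpoint y(0) = -1 ⇒ A = -1.
The right endpoint x = 11 is free, so the natural (transversality) condition is ∂L/∂y' |_{x=11} = 0, i.e. y'(11) = 0.
Compute y'(x) = A k sinh(k x) + B k cosh(k x), so
    y'(11) = A k sinh(k·11) + B k cosh(k·11) = 0
    ⇒ B = −A tanh(k·11) = tanh(sqrt(5)·11).
Therefore the extremal is
    y(x) = −cosh(sqrt(5) x) + tanh(sqrt(5)·11) sinh(sqrt(5) x).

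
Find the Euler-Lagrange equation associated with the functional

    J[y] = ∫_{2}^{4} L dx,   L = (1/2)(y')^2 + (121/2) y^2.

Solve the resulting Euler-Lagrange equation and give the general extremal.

The Lagrangian is L = (1/2)(y')^2 + (121/2) y^2.
∂L/∂y = 121y.
∂L/∂y' = y'.
The Euler-Lagrange equation d/dx(∂L/∂y') − ∂L/∂y = 0 becomes:
    y'' - 121 y = 0
General solution: y(x) = A e^(11x) + B e^(-11x), where A and B are arbitrary constants fixed by the endpoint conditions.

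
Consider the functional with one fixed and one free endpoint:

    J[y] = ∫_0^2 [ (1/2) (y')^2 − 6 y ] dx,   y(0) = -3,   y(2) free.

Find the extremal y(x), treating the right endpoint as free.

The Lagrangian L = (1/2) (y')^2 − 6 y gives
    ∂L/∂y = −6,   ∂L/∂y' = y'.
Euler-Lagrange: d/dx(y') − (−6) = 0, i.e. y'' + 6 = 0, so
    y(x) = −(6/2) x^2 + C1 x + C2.
Fixed left endpoint y(0) = -3 ⇒ C2 = -3.
The right endpoint x = 2 is free, so the natural (transversality) condition is ∂L/∂y' |_{x=2} = 0, i.e. y'(2) = 0.
Compute y'(x) = −6 x + C1, so y'(2) = −12 + C1 = 0 ⇒ C1 = 12.
Therefore the extremal is
    y(x) = −3 x^2 + 12 x − 3.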